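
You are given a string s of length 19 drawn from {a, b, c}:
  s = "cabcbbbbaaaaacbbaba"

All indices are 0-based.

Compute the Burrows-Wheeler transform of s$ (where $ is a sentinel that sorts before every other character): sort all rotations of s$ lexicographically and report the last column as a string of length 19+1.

rank  rotation              last
    0  $cabcbbbbaaaaacbbaba  a
    1  a$cabcbbbbaaaaacbbab  b
    2  aaaaacbbaba$cabcbbbb  b
    3  aaaacbbaba$cabcbbbba  a
    4  aaacbbaba$cabcbbbbaa  a
    5  aacbbaba$cabcbbbbaaa  a
    6  aba$cabcbbbbaaaaacbb  b
    7  abcbbbbaaaaacbbaba$c  c
    8  acbbaba$cabcbbbbaaaa  a
    9  ba$cabcbbbbaaaaacbba  a
   10  baaaaacbbaba$cabcbbb  b
   11  baba$cabcbbbbaaaaacb  b
   12  bbaaaaacbbaba$cabcbb  b
   13  bbaba$cabcbbbbaaaaac  c
   14  bbbaaaaacbbaba$cabcb  b
   15  bbbbaaaaacbbaba$cabc  c
   16  bcbbbbaaaaacbbaba$ca  a
   17  cabcbbbbaaaaacbbaba$  $
   18  cbbaba$cabcbbbbaaaaa  a
   19  cbbbbaaaaacbbaba$cab  b

abbaaabcaabbbcbca$ab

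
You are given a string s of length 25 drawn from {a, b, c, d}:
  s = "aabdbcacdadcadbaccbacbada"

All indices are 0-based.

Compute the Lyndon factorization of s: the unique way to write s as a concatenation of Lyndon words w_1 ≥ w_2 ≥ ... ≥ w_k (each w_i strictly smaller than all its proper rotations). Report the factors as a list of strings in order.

emit factor 1: 'aabdbcacdadcadbaccbacbad' (i=0, period=24)
emit factor 2: 'a' (i=24, period=1)

["aabdbcacdadcadbaccbacbad", "a"]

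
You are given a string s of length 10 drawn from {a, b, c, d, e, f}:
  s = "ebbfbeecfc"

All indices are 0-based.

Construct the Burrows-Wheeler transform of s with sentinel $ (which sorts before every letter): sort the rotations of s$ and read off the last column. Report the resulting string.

cefbfe$ebbc

rank  rotation     last
    0  $ebbfbeecfc  c
    1  bbfbeecfc$e  e
    2  beecfc$ebbf  f
    3  bfbeecfc$eb  b
    4  c$ebbfbeecf  f
    5  cfc$ebbfbee  e
    6  ebbfbeecfc$  $
    7  ecfc$ebbfbe  e
    8  eecfc$ebbfb  b
    9  fbeecfc$ebb  b
   10  fc$ebbfbeec  c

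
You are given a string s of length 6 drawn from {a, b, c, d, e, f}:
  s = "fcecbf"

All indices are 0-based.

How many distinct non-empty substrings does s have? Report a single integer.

rank→(start, suffix):
  0 → (4, 'bf')
  1 → (3, 'cbf')
  2 → (1, 'cecbf')
  3 → (2, 'ecbf')
  4 → (5, 'f')
  5 → (0, 'fcecbf')

SA = [4, 3, 1, 2, 5, 0]
rank  pair      lcp
   1  s[4:],s[3:]  0  ''
   2  s[3:],s[1:]  1  'c'
   3  s[1:],s[2:]  0  ''
   4  s[2:],s[5:]  0  ''
   5  s[5:],s[0:]  1  'f'

n(n+1)/2 = 6·7/2 = 21
Σ LCP = 0 + 0 + 1 + 0 + 0 + 1 = 2
distinct = 21 − 2 = 19

19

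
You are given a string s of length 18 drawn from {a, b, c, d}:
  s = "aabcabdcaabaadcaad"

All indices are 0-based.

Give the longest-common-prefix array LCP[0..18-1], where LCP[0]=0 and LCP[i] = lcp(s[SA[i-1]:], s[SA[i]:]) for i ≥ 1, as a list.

rank→(start, suffix):
  0 → (8, 'aabaadcaad')
  1 → (0, 'aabcabdcaabaadcaad')
  2 → (15, 'aad')
  3 → (11, 'aadcaad')
  4 → (9, 'abaadcaad')
  5 → (1, 'abcabdcaabaadcaad')
  6 → (4, 'abdcaabaadcaad')
  7 → (16, 'ad')
  8 → (12, 'adcaad')
  9 → (10, 'baadcaad')
  10 → (2, 'bcabdcaabaadcaad')
  11 → (5, 'bdcaabaadcaad')
  12 → (7, 'caabaadcaad')
  13 → (14, 'caad')
  14 → (3, 'cabdcaabaadcaad')
  15 → (17, 'd')
  16 → (6, 'dcaabaadcaad')
  17 → (13, 'dcaad')

SA = [8, 0, 15, 11, 9, 1, 4, 16, 12, 10, 2, 5, 7, 14, 3, 17, 6, 13]
i: (SA[i-1],SA[i]) lcp shared
  1: (8,0) 3 'aab'
  2: (0,15) 2 'aa'
  3: (15,11) 3 'aad'
  4: (11,9) 1 'a'
  5: (9,1) 2 'ab'
  6: (1,4) 2 'ab'
  7: (4,16) 1 'a'
  8: (16,12) 2 'ad'
  9: (12,10) 0 ''
  10: (10,2) 1 'b'
  11: (2,5) 1 'b'
  12: (5,7) 0 ''
  13: (7,14) 3 'caa'
  14: (14,3) 2 'ca'
  15: (3,17) 0 ''
  16: (17,6) 1 'd'
  17: (6,13) 4 'dcaa'

[0, 3, 2, 3, 1, 2, 2, 1, 2, 0, 1, 1, 0, 3, 2, 0, 1, 4]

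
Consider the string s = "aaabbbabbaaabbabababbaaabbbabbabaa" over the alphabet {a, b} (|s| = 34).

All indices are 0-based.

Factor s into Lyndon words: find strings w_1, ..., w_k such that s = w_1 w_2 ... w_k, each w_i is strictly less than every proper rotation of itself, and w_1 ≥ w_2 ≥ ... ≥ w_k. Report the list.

emit factor 1: 'aaabbbabb' (i=0, period=9)
emit factor 2: 'aaabbabababbaaabbbabbab' (i=9, period=23)
emit factor 3: 'a' (i=32, period=1)
emit factor 4: 'a' (i=33, period=1)

["aaabbbabb", "aaabbabababbaaabbbabbab", "a", "a"]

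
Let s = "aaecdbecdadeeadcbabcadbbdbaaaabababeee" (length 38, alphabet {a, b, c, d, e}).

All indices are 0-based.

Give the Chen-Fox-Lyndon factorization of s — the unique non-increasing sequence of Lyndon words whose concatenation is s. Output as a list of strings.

emit factor 1: 'aaecdbecdadeeadcbabcadbbdb' (i=0, period=26)
emit factor 2: 'aaaabababeee' (i=26, period=12)

["aaecdbecdadeeadcbabcadbbdb", "aaaabababeee"]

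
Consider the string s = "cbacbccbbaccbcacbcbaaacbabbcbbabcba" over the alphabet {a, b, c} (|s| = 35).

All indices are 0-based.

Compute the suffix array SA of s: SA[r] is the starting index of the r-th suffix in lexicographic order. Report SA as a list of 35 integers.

sorted suffixes:
  #0 SA[0]=34  'a'
  #1 SA[1]=19  'aaacbabbcbbabcba'
  #2 SA[2]=20  'aacbabbcbbabcba'
  #3 SA[3]=24  'abbcbbabcba'
  #4 SA[4]=30  'abcba'
  #5 SA[5]=21  'acbabbcbbabcba'
  #6 SA[6]=14  'acbcbaaacbabbcbbabcba'
  #7 SA[7]=2  'acbccbbaccbcacbcbaaacbabbcbbabcba'
  #8 SA[8]=9  'accbcacbcbaaacbabbcbbabcba'
  #9 SA[9]=33  'ba'
  #10 SA[10]=18  'baaacbabbcbbabcba'
  #11 SA[11]=23  'babbcbbabcba'
  #12 SA[12]=29  'babcba'
  #13 SA[13]=1  'bacbccbbaccbcacbcbaaacbabbcbbabcba'
  #14 SA[14]=8  'baccbcacbcbaaacbabbcbbabcba'
  #15 SA[15]=28  'bbabcba'
  #16 SA[16]=7  'bbaccbcacbcbaaacbabbcbbabcba'
  #17 SA[17]=25  'bbcbbabcba'
  #18 SA[18]=12  'bcacbcbaaacbabbcbbabcba'
  #19 SA[19]=31  'bcba'
  #20 SA[20]=16  'bcbaaacbabbcbbabcba'
  #21 SA[21]=26  'bcbbabcba'
  #22 SA[22]=4  'bccbbaccbcacbcbaaacbabbcbbabcba'
  #23 SA[23]=13  'cacbcbaaacbabbcbbabcba'
  #24 SA[24]=32  'cba'
  #25 SA[25]=17  'cbaaacbabbcbbabcba'
  #26 SA[26]=22  'cbabbcbbabcba'
  #27 SA[27]=0  'cbacbccbbaccbcacbcbaaacbabbcbbabcba'
  #28 SA[28]=27  'cbbabcba'
  #29 SA[29]=6  'cbbaccbcacbcbaaacbabbcbbabcba'
  #30 SA[30]=11  'cbcacbcbaaacbabbcbbabcba'
  #31 SA[31]=15  'cbcbaaacbabbcbbabcba'
  #32 SA[32]=3  'cbccbbaccbcacbcbaaacbabbcbbabcba'
  #33 SA[33]=5  'ccbbaccbcacbcbaaacbabbcbbabcba'
  #34 SA[34]=10  'ccbcacbcbaaacbabbcbbabcba'

[34, 19, 20, 24, 30, 21, 14, 2, 9, 33, 18, 23, 29, 1, 8, 28, 7, 25, 12, 31, 16, 26, 4, 13, 32, 17, 22, 0, 27, 6, 11, 15, 3, 5, 10]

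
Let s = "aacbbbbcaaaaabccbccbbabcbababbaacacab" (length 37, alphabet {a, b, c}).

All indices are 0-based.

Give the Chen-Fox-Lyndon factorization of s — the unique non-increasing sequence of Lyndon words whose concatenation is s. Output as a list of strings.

["aacbbbbc", "aaaaabccbccbbabcbababbaacacab"]

emit factor 1: 'aacbbbbc' (i=0, period=8)
emit factor 2: 'aaaaabccbccbbabcbababbaacacab' (i=8, period=29)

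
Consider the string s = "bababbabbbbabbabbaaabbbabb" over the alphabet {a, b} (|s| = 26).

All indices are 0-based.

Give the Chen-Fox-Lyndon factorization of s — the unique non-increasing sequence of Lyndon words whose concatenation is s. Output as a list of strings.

["b", "ababbabbbbabbabb", "aaabbbabb"]

emit factor 1: 'b' (i=0, period=1)
emit factor 2: 'ababbabbbbabbabb' (i=1, period=16)
emit factor 3: 'aaabbbabb' (i=17, period=9)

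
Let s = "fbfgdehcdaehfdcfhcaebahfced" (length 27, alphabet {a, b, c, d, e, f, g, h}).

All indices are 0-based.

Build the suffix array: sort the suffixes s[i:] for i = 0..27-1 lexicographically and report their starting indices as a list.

[18, 9, 21, 20, 1, 17, 7, 24, 14, 26, 8, 13, 4, 19, 25, 5, 10, 0, 23, 12, 2, 15, 3, 16, 6, 22, 11]

sorted suffixes:
  #0 SA[0]=18  'aebahfced'
  #1 SA[1]=9  'aehfdcfhcaebahfced'
  #2 SA[2]=21  'ahfced'
  #3 SA[3]=20  'bahfced'
  #4 SA[4]=1  'bfgdehcdaehfdcfhcaebahfced'
  #5 SA[5]=17  'caebahfced'
  #6 SA[6]=7  'cdaehfdcfhcaebahfced'
  #7 SA[7]=24  'ced'
  #8 SA[8]=14  'cfhcaebahfced'
  #9 SA[9]=26  'd'
  #10 SA[10]=8  'daehfdcfhcaebahfced'
  #11 SA[11]=13  'dcfhcaebahfced'
  #12 SA[12]=4  'dehcdaehfdcfhcaebahfced'
  #13 SA[13]=19  'ebahfced'
  #14 SA[14]=25  'ed'
  #15 SA[15]=5  'ehcdaehfdcfhcaebahfced'
  #16 SA[16]=10  'ehfdcfhcaebahfced'
  #17 SA[17]=0  'fbfgdehcdaehfdcfhcaebahfced'
  #18 SA[18]=23  'fced'
  #19 SA[19]=12  'fdcfhcaebahfced'
  #20 SA[20]=2  'fgdehcdaehfdcfhcaebahfced'
  #21 SA[21]=15  'fhcaebahfced'
  #22 SA[22]=3  'gdehcdaehfdcfhcaebahfced'
  #23 SA[23]=16  'hcaebahfced'
  #24 SA[24]=6  'hcdaehfdcfhcaebahfced'
  #25 SA[25]=22  'hfced'
  #26 SA[26]=11  'hfdcfhcaebahfced'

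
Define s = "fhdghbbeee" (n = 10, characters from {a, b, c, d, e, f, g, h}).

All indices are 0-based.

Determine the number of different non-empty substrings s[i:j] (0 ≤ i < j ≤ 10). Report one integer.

50

rank | idx | suffix
   0 |   5 | bbeee
   1 |   6 | beee
   2 |   2 | dghbbeee
   3 |   9 | e
   4 |   8 | ee
   5 |   7 | eee
   6 |   0 | fhdghbbeee
   7 |   3 | ghbbeee
   8 |   4 | hbbeee
   9 |   1 | hdghbbeee

SA = [5, 6, 2, 9, 8, 7, 0, 3, 4, 1]
i: (SA[i-1],SA[i]) lcp shared
  1: (5,6) 1 'b'
  2: (6,2) 0 ''
  3: (2,9) 0 ''
  4: (9,8) 1 'e'
  5: (8,7) 2 'ee'
  6: (7,0) 0 ''
  7: (0,3) 0 ''
  8: (3,4) 0 ''
  9: (4,1) 1 'h'

n(n+1)/2 = 10·11/2 = 55
Σ LCP = 0 + 1 + 0 + 0 + 1 + 2 + 0 + 0 + 0 + 1 = 5
distinct = 55 − 5 = 50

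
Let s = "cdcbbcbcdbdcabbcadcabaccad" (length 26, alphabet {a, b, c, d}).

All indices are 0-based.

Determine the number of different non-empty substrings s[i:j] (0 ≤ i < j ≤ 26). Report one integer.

312

sorted suffixes:
  #0 SA[0]=19  'abaccad'
  #1 SA[1]=12  'abbcadcabaccad'
  #2 SA[2]=21  'accad'
  #3 SA[3]=24  'ad'
  #4 SA[4]=16  'adcabaccad'
  #5 SA[5]=20  'baccad'
  #6 SA[6]=13  'bbcadcabaccad'
  #7 SA[7]=3  'bbcbcdbdcabbcadcabaccad'
  #8 SA[8]=14  'bcadcabaccad'
  #9 SA[9]=4  'bcbcdbdcabbcadcabaccad'
  #10 SA[10]=6  'bcdbdcabbcadcabaccad'
  #11 SA[11]=9  'bdcabbcadcabaccad'
  #12 SA[12]=18  'cabaccad'
  #13 SA[13]=11  'cabbcadcabaccad'
  #14 SA[14]=23  'cad'
  #15 SA[15]=15  'cadcabaccad'
  #16 SA[16]=2  'cbbcbcdbdcabbcadcabaccad'
  #17 SA[17]=5  'cbcdbdcabbcadcabaccad'
  #18 SA[18]=22  'ccad'
  #19 SA[19]=7  'cdbdcabbcadcabaccad'
  #20 SA[20]=0  'cdcbbcbcdbdcabbcadcabaccad'
  #21 SA[21]=25  'd'
  #22 SA[22]=8  'dbdcabbcadcabaccad'
  #23 SA[23]=17  'dcabaccad'
  #24 SA[24]=10  'dcabbcadcabaccad'
  #25 SA[25]=1  'dcbbcbcdbdcabbcadcabaccad'

SA = [19, 12, 21, 24, 16, 20, 13, 3, 14, 4, 6, 9, 18, 11, 23, 15, 2, 5, 22, 7, 0, 25, 8, 17, 10, 1]
i: (SA[i-1],SA[i]) lcp shared
  1: (19,12) 2 'ab'
  2: (12,21) 1 'a'
  3: (21,24) 1 'a'
  4: (24,16) 2 'ad'
  5: (16,20) 0 ''
  6: (20,13) 1 'b'
  7: (13,3) 3 'bbc'
  8: (3,14) 1 'b'
  9: (14,4) 2 'bc'
  10: (4,6) 2 'bc'
  11: (6,9) 1 'b'
  12: (9,18) 0 ''
  13: (18,11) 3 'cab'
  14: (11,23) 2 'ca'
  15: (23,15) 3 'cad'
  16: (15,2) 1 'c'
  17: (2,5) 2 'cb'
  18: (5,22) 1 'c'
  19: (22,7) 1 'c'
  20: (7,0) 2 'cd'
  21: (0,25) 0 ''
  22: (25,8) 1 'd'
  23: (8,17) 1 'd'
  24: (17,10) 4 'dcab'
  25: (10,1) 2 'dc'

n(n+1)/2 = 26·27/2 = 351
Σ LCP = 0 + 2 + 1 + 1 + 2 + 0 + 1 + 3 + 1 + 2 + 2 + 1 + 0 + 3 + 2 + 3 + 1 + 2 + 1 + 1 + 2 + 0 + 1 + 1 + 4 + 2 = 39
distinct = 351 − 39 = 312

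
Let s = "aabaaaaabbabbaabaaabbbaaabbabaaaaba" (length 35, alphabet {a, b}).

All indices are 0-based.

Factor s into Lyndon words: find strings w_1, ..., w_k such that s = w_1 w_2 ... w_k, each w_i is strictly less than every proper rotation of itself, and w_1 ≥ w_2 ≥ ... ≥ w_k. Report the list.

["aab", "aaaaabbabbaabaaabbbaaabbabaaaab", "a"]

emit factor 1: 'aab' (i=0, period=3)
emit factor 2: 'aaaaabbabbaabaaabbbaaabbabaaaab' (i=3, period=31)
emit factor 3: 'a' (i=34, period=1)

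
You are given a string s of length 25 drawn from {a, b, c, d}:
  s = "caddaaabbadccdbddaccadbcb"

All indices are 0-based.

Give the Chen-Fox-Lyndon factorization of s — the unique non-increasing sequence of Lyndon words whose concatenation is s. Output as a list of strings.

["c", "add", "aaabbadccdbddaccadbcb"]

emit factor 1: 'c' (i=0, period=1)
emit factor 2: 'add' (i=1, period=3)
emit factor 3: 'aaabbadccdbddaccadbcb' (i=4, period=21)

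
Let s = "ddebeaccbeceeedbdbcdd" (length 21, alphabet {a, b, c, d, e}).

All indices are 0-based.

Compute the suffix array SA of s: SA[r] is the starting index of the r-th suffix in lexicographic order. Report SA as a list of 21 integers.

rank→(start, suffix):
  0 → (5, 'accbeceeedbdbcdd')
  1 → (17, 'bcdd')
  2 → (15, 'bdbcdd')
  3 → (3, 'beaccbeceeedbdbcdd')
  4 → (8, 'beceeedbdbcdd')
  5 → (7, 'cbeceeedbdbcdd')
  6 → (6, 'ccbeceeedbdbcdd')
  7 → (18, 'cdd')
  8 → (10, 'ceeedbdbcdd')
  9 → (20, 'd')
  10 → (16, 'dbcdd')
  11 → (14, 'dbdbcdd')
  12 → (19, 'dd')
  13 → (0, 'ddebeaccbeceeedbdbcdd')
  14 → (1, 'debeaccbeceeedbdbcdd')
  15 → (4, 'eaccbeceeedbdbcdd')
  16 → (2, 'ebeaccbeceeedbdbcdd')
  17 → (9, 'eceeedbdbcdd')
  18 → (13, 'edbdbcdd')
  19 → (12, 'eedbdbcdd')
  20 → (11, 'eeedbdbcdd')

[5, 17, 15, 3, 8, 7, 6, 18, 10, 20, 16, 14, 19, 0, 1, 4, 2, 9, 13, 12, 11]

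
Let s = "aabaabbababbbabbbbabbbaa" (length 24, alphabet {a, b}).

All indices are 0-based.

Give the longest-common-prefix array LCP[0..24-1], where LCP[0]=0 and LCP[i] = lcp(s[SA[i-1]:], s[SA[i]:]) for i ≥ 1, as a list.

rank | idx | suffix
   0 |  23 | a
   1 |  22 | aa
   2 |   0 | aabaabbababbbabbbbabbbaa
   3 |   3 | aabbababbbabbbbabbbaa
   4 |   1 | abaabbababbbabbbbabbbaa
   5 |   7 | ababbbabbbbabbbaa
   6 |   4 | abbababbbabbbbabbbaa
   7 |  18 | abbbaa
   8 |   9 | abbbabbbbabbbaa
   9 |  13 | abbbbabbbaa
  10 |  21 | baa
  11 |   2 | baabbababbbabbbbabbbaa
  12 |   6 | bababbbabbbbabbbaa
  13 |  17 | babbbaa
  14 |   8 | babbbabbbbabbbaa
  15 |  12 | babbbbabbbaa
  16 |  20 | bbaa
  17 |   5 | bbababbbabbbbabbbaa
  18 |  16 | bbabbbaa
  19 |  11 | bbabbbbabbbaa
  20 |  19 | bbbaa
  21 |  15 | bbbabbbaa
  22 |  10 | bbbabbbbabbbaa
  23 |  14 | bbbbabbbaa

SA = [23, 22, 0, 3, 1, 7, 4, 18, 9, 13, 21, 2, 6, 17, 8, 12, 20, 5, 16, 11, 19, 15, 10, 14]
i: (SA[i-1],SA[i]) lcp shared
  1: (23,22) 1 'a'
  2: (22,0) 2 'aa'
  3: (0,3) 3 'aab'
  4: (3,1) 1 'a'
  5: (1,7) 3 'aba'
  6: (7,4) 2 'ab'
  7: (4,18) 3 'abb'
  8: (18,9) 5 'abbba'
  9: (9,13) 4 'abbb'
  10: (13,21) 0 ''
  11: (21,2) 3 'baa'
  12: (2,6) 2 'ba'
  13: (6,17) 3 'bab'
  14: (17,8) 6 'babbba'
  15: (8,12) 5 'babbb'
  16: (12,20) 1 'b'
  17: (20,5) 3 'bba'
  18: (5,16) 4 'bbab'
  19: (16,11) 6 'bbabbb'
  20: (11,19) 2 'bb'
  21: (19,15) 4 'bbba'
  22: (15,10) 7 'bbbabbb'
  23: (10,14) 3 'bbb'

[0, 1, 2, 3, 1, 3, 2, 3, 5, 4, 0, 3, 2, 3, 6, 5, 1, 3, 4, 6, 2, 4, 7, 3]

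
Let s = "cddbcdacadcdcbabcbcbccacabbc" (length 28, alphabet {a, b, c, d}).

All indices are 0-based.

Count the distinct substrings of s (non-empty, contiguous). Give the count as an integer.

sorted suffixes:
  #0 SA[0]=24  'abbc'
  #1 SA[1]=14  'abcbcbccacabbc'
  #2 SA[2]=22  'acabbc'
  #3 SA[3]=6  'acadcdcbabcbcbccacabbc'
  #4 SA[4]=8  'adcdcbabcbcbccacabbc'
  #5 SA[5]=13  'babcbcbccacabbc'
  #6 SA[6]=25  'bbc'
  #7 SA[7]=26  'bc'
  #8 SA[8]=15  'bcbcbccacabbc'
  #9 SA[9]=17  'bcbccacabbc'
  #10 SA[10]=19  'bccacabbc'
  #11 SA[11]=3  'bcdacadcdcbabcbcbccacabbc'
  #12 SA[12]=27  'c'
  #13 SA[13]=23  'cabbc'
  #14 SA[14]=21  'cacabbc'
  #15 SA[15]=7  'cadcdcbabcbcbccacabbc'
  #16 SA[16]=12  'cbabcbcbccacabbc'
  #17 SA[17]=16  'cbcbccacabbc'
  #18 SA[18]=18  'cbccacabbc'
  #19 SA[19]=20  'ccacabbc'
  #20 SA[20]=4  'cdacadcdcbabcbcbccacabbc'
  #21 SA[21]=10  'cdcbabcbcbccacabbc'
  #22 SA[22]=0  'cddbcdacadcdcbabcbcbccacabbc'
  #23 SA[23]=5  'dacadcdcbabcbcbccacabbc'
  #24 SA[24]=2  'dbcdacadcdcbabcbcbccacabbc'
  #25 SA[25]=11  'dcbabcbcbccacabbc'
  #26 SA[26]=9  'dcdcbabcbcbccacabbc'
  #27 SA[27]=1  'ddbcdacadcdcbabcbcbccacabbc'

SA = [24, 14, 22, 6, 8, 13, 25, 26, 15, 17, 19, 3, 27, 23, 21, 7, 12, 16, 18, 20, 4, 10, 0, 5, 2, 11, 9, 1]
rank  pair      lcp
   1  s[24:],s[14:]  2  'ab'
   2  s[14:],s[22:]  1  'a'
   3  s[22:],s[6:]  3  'aca'
   4  s[6:],s[8:]  1  'a'
   5  s[8:],s[13:]  0  ''
   6  s[13:],s[25:]  1  'b'
   7  s[25:],s[26:]  1  'b'
   8  s[26:],s[15:]  2  'bc'
   9  s[15:],s[17:]  4  'bcbc'
  10  s[17:],s[19:]  2  'bc'
  11  s[19:],s[3:]  2  'bc'
  12  s[3:],s[27:]  0  ''
  13  s[27:],s[23:]  1  'c'
  14  s[23:],s[21:]  2  'ca'
  15  s[21:],s[7:]  2  'ca'
  16  s[7:],s[12:]  1  'c'
  17  s[12:],s[16:]  2  'cb'
  18  s[16:],s[18:]  3  'cbc'
  19  s[18:],s[20:]  1  'c'
  20  s[20:],s[4:]  1  'c'
  21  s[4:],s[10:]  2  'cd'
  22  s[10:],s[0:]  2  'cd'
  23  s[0:],s[5:]  0  ''
  24  s[5:],s[2:]  1  'd'
  25  s[2:],s[11:]  1  'd'
  26  s[11:],s[9:]  2  'dc'
  27  s[9:],s[1:]  1  'd'

n(n+1)/2 = 28·29/2 = 406
Σ LCP = 0 + 2 + 1 + 3 + 1 + 0 + 1 + 1 + 2 + 4 + 2 + 2 + 0 + 1 + 2 + 2 + 1 + 2 + 3 + 1 + 1 + 2 + 2 + 0 + 1 + 1 + 2 + 1 = 41
distinct = 406 − 41 = 365

365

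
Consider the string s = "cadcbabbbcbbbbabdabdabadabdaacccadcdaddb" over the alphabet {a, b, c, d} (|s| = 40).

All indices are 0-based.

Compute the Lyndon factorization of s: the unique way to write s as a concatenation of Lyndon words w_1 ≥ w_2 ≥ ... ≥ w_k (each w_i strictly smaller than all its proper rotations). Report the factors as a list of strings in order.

emit factor 1: 'c' (i=0, period=1)
emit factor 2: 'adcb' (i=1, period=4)
emit factor 3: 'abbbcbbbbabdabd' (i=5, period=15)
emit factor 4: 'abadabd' (i=20, period=7)
emit factor 5: 'aacccadcdaddb' (i=27, period=13)

["c", "adcb", "abbbcbbbbabdabd", "abadabd", "aacccadcdaddb"]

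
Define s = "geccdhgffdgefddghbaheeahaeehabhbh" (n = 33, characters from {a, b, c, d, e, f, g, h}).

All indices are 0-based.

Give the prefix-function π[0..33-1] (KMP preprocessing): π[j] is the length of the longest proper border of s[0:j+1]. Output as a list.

π[0] = 0
j=1 s[j]='e': π[1]=0 (border '')
j=2 s[j]='c': π[2]=0 (border '')
j=3 s[j]='c': π[3]=0 (border '')
j=4 s[j]='d': π[4]=0 (border '')
j=5 s[j]='h': π[5]=0 (border '')
j=6 s[j]='g': π[6]=1 (border 'g')
j=7 s[j]='f': k: 1→0; π[7]=0 (border '')
j=8 s[j]='f': π[8]=0 (border '')
j=9 s[j]='d': π[9]=0 (border '')
j=10 s[j]='g': π[10]=1 (border 'g')
j=11 s[j]='e': π[11]=2 (border 'ge')
j=12 s[j]='f': k: 2→0; π[12]=0 (border '')
j=13 s[j]='d': π[13]=0 (border '')
j=14 s[j]='d': π[14]=0 (border '')
j=15 s[j]='g': π[15]=1 (border 'g')
j=16 s[j]='h': k: 1→0; π[16]=0 (border '')
j=17 s[j]='b': π[17]=0 (border '')
j=18 s[j]='a': π[18]=0 (border '')
j=19 s[j]='h': π[19]=0 (border '')
j=20 s[j]='e': π[20]=0 (border '')
j=21 s[j]='e': π[21]=0 (border '')
j=22 s[j]='a': π[22]=0 (border '')
j=23 s[j]='h': π[23]=0 (border '')
j=24 s[j]='a': π[24]=0 (border '')
j=25 s[j]='e': π[25]=0 (border '')
j=26 s[j]='e': π[26]=0 (border '')
j=27 s[j]='h': π[27]=0 (border '')
j=28 s[j]='a': π[28]=0 (border '')
j=29 s[j]='b': π[29]=0 (border '')
j=30 s[j]='h': π[30]=0 (border '')
j=31 s[j]='b': π[31]=0 (border '')
j=32 s[j]='h': π[32]=0 (border '')

[0, 0, 0, 0, 0, 0, 1, 0, 0, 0, 1, 2, 0, 0, 0, 1, 0, 0, 0, 0, 0, 0, 0, 0, 0, 0, 0, 0, 0, 0, 0, 0, 0]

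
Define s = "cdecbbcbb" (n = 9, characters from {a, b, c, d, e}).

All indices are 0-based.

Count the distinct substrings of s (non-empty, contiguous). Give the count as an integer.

37

rank→(start, suffix):
  0 → (8, 'b')
  1 → (7, 'bb')
  2 → (4, 'bbcbb')
  3 → (5, 'bcbb')
  4 → (6, 'cbb')
  5 → (3, 'cbbcbb')
  6 → (0, 'cdecbbcbb')
  7 → (1, 'decbbcbb')
  8 → (2, 'ecbbcbb')

SA = [8, 7, 4, 5, 6, 3, 0, 1, 2]
rank  pair      lcp
   1  s[8:],s[7:]  1  'b'
   2  s[7:],s[4:]  2  'bb'
   3  s[4:],s[5:]  1  'b'
   4  s[5:],s[6:]  0  ''
   5  s[6:],s[3:]  3  'cbb'
   6  s[3:],s[0:]  1  'c'
   7  s[0:],s[1:]  0  ''
   8  s[1:],s[2:]  0  ''

n(n+1)/2 = 9·10/2 = 45
Σ LCP = 0 + 1 + 2 + 1 + 0 + 3 + 1 + 0 + 0 = 8
distinct = 45 − 8 = 37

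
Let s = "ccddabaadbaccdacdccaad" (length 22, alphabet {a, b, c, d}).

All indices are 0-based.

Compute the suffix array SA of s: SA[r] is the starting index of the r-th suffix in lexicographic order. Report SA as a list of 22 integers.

rank | idx | suffix
   0 |  19 | aad
   1 |   6 | aadbaccdacdccaad
   2 |   4 | abaadbaccdacdccaad
   3 |  10 | accdacdccaad
   4 |  14 | acdccaad
   5 |  20 | ad
   6 |   7 | adbaccdacdccaad
   7 |   5 | baadbaccdacdccaad
   8 |   9 | baccdacdccaad
   9 |  18 | caad
  10 |  17 | ccaad
  11 |  11 | ccdacdccaad
  12 |   0 | ccddabaadbaccdacdccaad
  13 |  12 | cdacdccaad
  14 |  15 | cdccaad
  15 |   1 | cddabaadbaccdacdccaad
  16 |  21 | d
  17 |   3 | dabaadbaccdacdccaad
  18 |  13 | dacdccaad
  19 |   8 | dbaccdacdccaad
  20 |  16 | dccaad
  21 |   2 | ddabaadbaccdacdccaad

[19, 6, 4, 10, 14, 20, 7, 5, 9, 18, 17, 11, 0, 12, 15, 1, 21, 3, 13, 8, 16, 2]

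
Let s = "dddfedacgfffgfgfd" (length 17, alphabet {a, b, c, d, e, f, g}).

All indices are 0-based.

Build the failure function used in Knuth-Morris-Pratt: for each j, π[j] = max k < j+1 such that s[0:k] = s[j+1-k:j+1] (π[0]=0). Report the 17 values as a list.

π[0] = 0
j=1 s[j]='d': π[1]=1 (border 'd')
j=2 s[j]='d': π[2]=2 (border 'dd')
j=3 s[j]='f': k: 2→1→0; π[3]=0 (border '')
j=4 s[j]='e': π[4]=0 (border '')
j=5 s[j]='d': π[5]=1 (border 'd')
j=6 s[j]='a': k: 1→0; π[6]=0 (border '')
j=7 s[j]='c': π[7]=0 (border '')
j=8 s[j]='g': π[8]=0 (border '')
j=9 s[j]='f': π[9]=0 (border '')
j=10 s[j]='f': π[10]=0 (border '')
j=11 s[j]='f': π[11]=0 (border '')
j=12 s[j]='g': π[12]=0 (border '')
j=13 s[j]='f': π[13]=0 (border '')
j=14 s[j]='g': π[14]=0 (border '')
j=15 s[j]='f': π[15]=0 (border '')
j=16 s[j]='d': π[16]=1 (border 'd')

[0, 1, 2, 0, 0, 1, 0, 0, 0, 0, 0, 0, 0, 0, 0, 0, 1]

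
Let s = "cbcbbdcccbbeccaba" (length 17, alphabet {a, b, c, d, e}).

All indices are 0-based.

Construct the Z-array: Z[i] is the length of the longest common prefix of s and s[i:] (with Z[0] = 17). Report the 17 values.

Z[0]=17
i=1: outside box; Z[1]=0
i=2: outside box; Z[2]=2 grow→box=[2,4)
i=3: min(r-i=1, Z[1]=0)=0; Z[3]=0
i=4: outside box; Z[4]=0
i=5: outside box; Z[5]=0
i=6: outside box; Z[6]=1 grow→box=[6,7)
i=7: outside box; Z[7]=1 grow→box=[7,8)
i=8: outside box; Z[8]=2 grow→box=[8,10)
i=9: min(r-i=1, Z[1]=0)=0; Z[9]=0
i=10: outside box; Z[10]=0
i=11: outside box; Z[11]=0
i=12: outside box; Z[12]=1 grow→box=[12,13)
i=13: outside box; Z[13]=1 grow→box=[13,14)
i=14: outside box; Z[14]=0
i=15: outside box; Z[15]=0
i=16: outside box; Z[16]=0

[17, 0, 2, 0, 0, 0, 1, 1, 2, 0, 0, 0, 1, 1, 0, 0, 0]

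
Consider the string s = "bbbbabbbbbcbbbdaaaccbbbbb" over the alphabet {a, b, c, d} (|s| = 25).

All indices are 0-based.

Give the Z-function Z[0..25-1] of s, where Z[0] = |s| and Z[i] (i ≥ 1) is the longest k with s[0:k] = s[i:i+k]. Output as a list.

Z[0]=25
i=1: fresh scan; Z[1]=3 grow→box=[1,4)
i=2: min(r-i=2, Z[1]=3)=2; Z[2]=2
i=3: min(r-i=1, Z[2]=2)=1; Z[3]=1
i=4: fresh scan; Z[4]=0
i=5: fresh scan; Z[5]=4 grow→box=[5,9)
i=6: min(r-i=3, Z[1]=3)=3; Z[6]=4 grow→box=[6,10)
i=7: min(r-i=3, Z[1]=3)=3; Z[7]=3
i=8: min(r-i=2, Z[2]=2)=2; Z[8]=2
i=9: min(r-i=1, Z[3]=1)=1; Z[9]=1
i=10: fresh scan; Z[10]=0
i=11: fresh scan; Z[11]=3 grow→box=[11,14)
i=12: min(r-i=2, Z[1]=3)=2; Z[12]=2
i=13: min(r-i=1, Z[2]=2)=1; Z[13]=1
i=14: fresh scan; Z[14]=0
i=15: fresh scan; Z[15]=0
i=16: fresh scan; Z[16]=0
i=17: fresh scan; Z[17]=0
i=18: fresh scan; Z[18]=0
i=19: fresh scan; Z[19]=0
i=20: fresh scan; Z[20]=4 grow→box=[20,24)
i=21: min(r-i=3, Z[1]=3)=3; Z[21]=4 grow→box=[21,25)
i=22: min(r-i=3, Z[1]=3)=3; Z[22]=3
i=23: min(r-i=2, Z[2]=2)=2; Z[23]=2
i=24: min(r-i=1, Z[3]=1)=1; Z[24]=1

[25, 3, 2, 1, 0, 4, 4, 3, 2, 1, 0, 3, 2, 1, 0, 0, 0, 0, 0, 0, 4, 4, 3, 2, 1]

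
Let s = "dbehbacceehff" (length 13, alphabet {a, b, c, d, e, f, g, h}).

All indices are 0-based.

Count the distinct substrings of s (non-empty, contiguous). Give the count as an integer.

84

rank→(start, suffix):
  0 → (5, 'acceehff')
  1 → (4, 'bacceehff')
  2 → (1, 'behbacceehff')
  3 → (6, 'cceehff')
  4 → (7, 'ceehff')
  5 → (0, 'dbehbacceehff')
  6 → (8, 'eehff')
  7 → (2, 'ehbacceehff')
  8 → (9, 'ehff')
  9 → (12, 'f')
  10 → (11, 'ff')
  11 → (3, 'hbacceehff')
  12 → (10, 'hff')

SA = [5, 4, 1, 6, 7, 0, 8, 2, 9, 12, 11, 3, 10]
rank  pair      lcp
   1  s[5:],s[4:]  0  ''
   2  s[4:],s[1:]  1  'b'
   3  s[1:],s[6:]  0  ''
   4  s[6:],s[7:]  1  'c'
   5  s[7:],s[0:]  0  ''
   6  s[0:],s[8:]  0  ''
   7  s[8:],s[2:]  1  'e'
   8  s[2:],s[9:]  2  'eh'
   9  s[9:],s[12:]  0  ''
  10  s[12:],s[11:]  1  'f'
  11  s[11:],s[3:]  0  ''
  12  s[3:],s[10:]  1  'h'

n(n+1)/2 = 13·14/2 = 91
Σ LCP = 0 + 0 + 1 + 0 + 1 + 0 + 0 + 1 + 2 + 0 + 1 + 0 + 1 = 7
distinct = 91 − 7 = 84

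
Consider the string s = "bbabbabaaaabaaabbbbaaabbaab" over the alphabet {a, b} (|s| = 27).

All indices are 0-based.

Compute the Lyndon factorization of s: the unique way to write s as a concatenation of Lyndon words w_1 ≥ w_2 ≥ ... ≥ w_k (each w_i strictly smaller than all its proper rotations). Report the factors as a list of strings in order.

["b", "b", "abb", "ab", "aaaabaaabbbbaaabbaab"]

emit factor 1: 'b' (i=0, period=1)
emit factor 2: 'b' (i=1, period=1)
emit factor 3: 'abb' (i=2, period=3)
emit factor 4: 'ab' (i=5, period=2)
emit factor 5: 'aaaabaaabbbbaaabbaab' (i=7, period=20)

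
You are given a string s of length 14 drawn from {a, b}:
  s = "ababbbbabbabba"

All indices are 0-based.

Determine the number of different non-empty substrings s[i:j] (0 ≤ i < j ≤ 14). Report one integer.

69

rank→(start, suffix):
  0 → (13, 'a')
  1 → (0, 'ababbbbabbabba')
  2 → (10, 'abba')
  3 → (7, 'abbabba')
  4 → (2, 'abbbbabbabba')
  5 → (12, 'ba')
  6 → (9, 'babba')
  7 → (6, 'babbabba')
  8 → (1, 'babbbbabbabba')
  9 → (11, 'bba')
  10 → (8, 'bbabba')
  11 → (5, 'bbabbabba')
  12 → (4, 'bbbabbabba')
  13 → (3, 'bbbbabbabba')

SA = [13, 0, 10, 7, 2, 12, 9, 6, 1, 11, 8, 5, 4, 3]
[i] adj suffixes → lcp
  [1] 13/0 → 1 ('a')
  [2] 0/10 → 2 ('ab')
  [3] 10/7 → 4 ('abba')
  [4] 7/2 → 3 ('abb')
  [5] 2/12 → 0 ('')
  [6] 12/9 → 2 ('ba')
  [7] 9/6 → 5 ('babba')
  [8] 6/1 → 4 ('babb')
  [9] 1/11 → 1 ('b')
  [10] 11/8 → 3 ('bba')
  [11] 8/5 → 6 ('bbabba')
  [12] 5/4 → 2 ('bb')
  [13] 4/3 → 3 ('bbb')

n(n+1)/2 = 14·15/2 = 105
Σ LCP = 0 + 1 + 2 + 4 + 3 + 0 + 2 + 5 + 4 + 1 + 3 + 6 + 2 + 3 = 36
distinct = 105 − 36 = 69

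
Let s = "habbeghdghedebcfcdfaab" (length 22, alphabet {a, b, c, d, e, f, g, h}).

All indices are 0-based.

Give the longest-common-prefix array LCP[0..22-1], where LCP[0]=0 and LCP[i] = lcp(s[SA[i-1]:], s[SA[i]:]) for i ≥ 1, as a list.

[0, 1, 2, 0, 1, 1, 1, 0, 1, 0, 1, 1, 0, 1, 1, 0, 1, 0, 2, 0, 1, 1]

sorted suffixes:
  #0 SA[0]=19  'aab'
  #1 SA[1]=20  'ab'
  #2 SA[2]=1  'abbeghdghedebcfcdfaab'
  #3 SA[3]=21  'b'
  #4 SA[4]=2  'bbeghdghedebcfcdfaab'
  #5 SA[5]=13  'bcfcdfaab'
  #6 SA[6]=3  'beghdghedebcfcdfaab'
  #7 SA[7]=16  'cdfaab'
  #8 SA[8]=14  'cfcdfaab'
  #9 SA[9]=11  'debcfcdfaab'
  #10 SA[10]=17  'dfaab'
  #11 SA[11]=7  'dghedebcfcdfaab'
  #12 SA[12]=12  'ebcfcdfaab'
  #13 SA[13]=10  'edebcfcdfaab'
  #14 SA[14]=4  'eghdghedebcfcdfaab'
  #15 SA[15]=18  'faab'
  #16 SA[16]=15  'fcdfaab'
  #17 SA[17]=5  'ghdghedebcfcdfaab'
  #18 SA[18]=8  'ghedebcfcdfaab'
  #19 SA[19]=0  'habbeghdghedebcfcdfaab'
  #20 SA[20]=6  'hdghedebcfcdfaab'
  #21 SA[21]=9  'hedebcfcdfaab'

SA = [19, 20, 1, 21, 2, 13, 3, 16, 14, 11, 17, 7, 12, 10, 4, 18, 15, 5, 8, 0, 6, 9]
i: (SA[i-1],SA[i]) lcp shared
  1: (19,20) 1 'a'
  2: (20,1) 2 'ab'
  3: (1,21) 0 ''
  4: (21,2) 1 'b'
  5: (2,13) 1 'b'
  6: (13,3) 1 'b'
  7: (3,16) 0 ''
  8: (16,14) 1 'c'
  9: (14,11) 0 ''
  10: (11,17) 1 'd'
  11: (17,7) 1 'd'
  12: (7,12) 0 ''
  13: (12,10) 1 'e'
  14: (10,4) 1 'e'
  15: (4,18) 0 ''
  16: (18,15) 1 'f'
  17: (15,5) 0 ''
  18: (5,8) 2 'gh'
  19: (8,0) 0 ''
  20: (0,6) 1 'h'
  21: (6,9) 1 'h'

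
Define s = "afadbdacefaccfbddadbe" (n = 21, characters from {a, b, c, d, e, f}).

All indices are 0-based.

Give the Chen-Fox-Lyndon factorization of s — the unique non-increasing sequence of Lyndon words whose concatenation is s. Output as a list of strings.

["af", "adbd", "acef", "accfbddadbe"]

emit factor 1: 'af' (i=0, period=2)
emit factor 2: 'adbd' (i=2, period=4)
emit factor 3: 'acef' (i=6, period=4)
emit factor 4: 'accfbddadbe' (i=10, period=11)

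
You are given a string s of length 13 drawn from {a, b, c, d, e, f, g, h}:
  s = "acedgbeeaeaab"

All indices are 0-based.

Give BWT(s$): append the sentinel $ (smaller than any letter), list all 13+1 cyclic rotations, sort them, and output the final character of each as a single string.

bea$eagaeaecbd

rank  rotation        last
    0  $acedgbeeaeaab  b
    1  aab$acedgbeeae  e
    2  ab$acedgbeeaea  a
    3  acedgbeeaeaab$  $
    4  aeaab$acedgbee  e
    5  b$acedgbeeaeaa  a
    6  beeaeaab$acedg  g
    7  cedgbeeaeaab$a  a
    8  dgbeeaeaab$ace  e
    9  eaab$acedgbeea  a
   10  eaeaab$acedgbe  e
   11  edgbeeaeaab$ac  c
   12  eeaeaab$acedgb  b
   13  gbeeaeaab$aced  d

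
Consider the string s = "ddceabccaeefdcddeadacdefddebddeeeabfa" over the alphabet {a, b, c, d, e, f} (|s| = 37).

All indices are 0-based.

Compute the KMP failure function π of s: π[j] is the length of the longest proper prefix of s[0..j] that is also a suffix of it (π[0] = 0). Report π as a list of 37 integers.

[0, 1, 0, 0, 0, 0, 0, 0, 0, 0, 0, 0, 1, 0, 1, 2, 0, 0, 1, 0, 0, 1, 0, 0, 1, 2, 0, 0, 1, 2, 0, 0, 0, 0, 0, 0, 0]

π[0] = 0
j=1 s[j]='d': π[1]=1 (border 'd')
j=2 s[j]='c': k: 1→0; π[2]=0 (border '')
j=3 s[j]='e': π[3]=0 (border '')
j=4 s[j]='a': π[4]=0 (border '')
j=5 s[j]='b': π[5]=0 (border '')
j=6 s[j]='c': π[6]=0 (border '')
j=7 s[j]='c': π[7]=0 (border '')
j=8 s[j]='a': π[8]=0 (border '')
j=9 s[j]='e': π[9]=0 (border '')
j=10 s[j]='e': π[10]=0 (border '')
j=11 s[j]='f': π[11]=0 (border '')
j=12 s[j]='d': π[12]=1 (border 'd')
j=13 s[j]='c': k: 1→0; π[13]=0 (border '')
j=14 s[j]='d': π[14]=1 (border 'd')
j=15 s[j]='d': π[15]=2 (border 'dd')
j=16 s[j]='e': k: 2→1→0; π[16]=0 (border '')
j=17 s[j]='a': π[17]=0 (border '')
j=18 s[j]='d': π[18]=1 (border 'd')
j=19 s[j]='a': k: 1→0; π[19]=0 (border '')
j=20 s[j]='c': π[20]=0 (border '')
j=21 s[j]='d': π[21]=1 (border 'd')
j=22 s[j]='e': k: 1→0; π[22]=0 (border '')
j=23 s[j]='f': π[23]=0 (border '')
j=24 s[j]='d': π[24]=1 (border 'd')
j=25 s[j]='d': π[25]=2 (border 'dd')
j=26 s[j]='e': k: 2→1→0; π[26]=0 (border '')
j=27 s[j]='b': π[27]=0 (border '')
j=28 s[j]='d': π[28]=1 (border 'd')
j=29 s[j]='d': π[29]=2 (border 'dd')
j=30 s[j]='e': k: 2→1→0; π[30]=0 (border '')
j=31 s[j]='e': π[31]=0 (border '')
j=32 s[j]='e': π[32]=0 (border '')
j=33 s[j]='a': π[33]=0 (border '')
j=34 s[j]='b': π[34]=0 (border '')
j=35 s[j]='f': π[35]=0 (border '')
j=36 s[j]='a': π[36]=0 (border '')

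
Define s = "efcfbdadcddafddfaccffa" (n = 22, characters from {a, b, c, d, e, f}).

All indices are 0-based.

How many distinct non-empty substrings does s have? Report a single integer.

rank→(start, suffix):
  0 → (21, 'a')
  1 → (16, 'accffa')
  2 → (6, 'adcddafddfaccffa')
  3 → (11, 'afddfaccffa')
  4 → (4, 'bdadcddafddfaccffa')
  5 → (17, 'ccffa')
  6 → (8, 'cddafddfaccffa')
  7 → (2, 'cfbdadcddafddfaccffa')
  8 → (18, 'cffa')
  9 → (5, 'dadcddafddfaccffa')
  10 → (10, 'dafddfaccffa')
  11 → (7, 'dcddafddfaccffa')
  12 → (9, 'ddafddfaccffa')
  13 → (13, 'ddfaccffa')
  14 → (14, 'dfaccffa')
  15 → (0, 'efcfbdadcddafddfaccffa')
  16 → (20, 'fa')
  17 → (15, 'faccffa')
  18 → (3, 'fbdadcddafddfaccffa')
  19 → (1, 'fcfbdadcddafddfaccffa')
  20 → (12, 'fddfaccffa')
  21 → (19, 'ffa')

SA = [21, 16, 6, 11, 4, 17, 8, 2, 18, 5, 10, 7, 9, 13, 14, 0, 20, 15, 3, 1, 12, 19]
rank  pair      lcp
   1  s[21:],s[16:]  1  'a'
   2  s[16:],s[6:]  1  'a'
   3  s[6:],s[11:]  1  'a'
   4  s[11:],s[4:]  0  ''
   5  s[4:],s[17:]  0  ''
   6  s[17:],s[8:]  1  'c'
   7  s[8:],s[2:]  1  'c'
   8  s[2:],s[18:]  2  'cf'
   9  s[18:],s[5:]  0  ''
  10  s[5:],s[10:]  2  'da'
  11  s[10:],s[7:]  1  'd'
  12  s[7:],s[9:]  1  'd'
  13  s[9:],s[13:]  2  'dd'
  14  s[13:],s[14:]  1  'd'
  15  s[14:],s[0:]  0  ''
  16  s[0:],s[20:]  0  ''
  17  s[20:],s[15:]  2  'fa'
  18  s[15:],s[3:]  1  'f'
  19  s[3:],s[1:]  1  'f'
  20  s[1:],s[12:]  1  'f'
  21  s[12:],s[19:]  1  'f'

n(n+1)/2 = 22·23/2 = 253
Σ LCP = 0 + 1 + 1 + 1 + 0 + 0 + 1 + 1 + 2 + 0 + 2 + 1 + 1 + 2 + 1 + 0 + 0 + 2 + 1 + 1 + 1 + 1 = 20
distinct = 253 − 20 = 233

233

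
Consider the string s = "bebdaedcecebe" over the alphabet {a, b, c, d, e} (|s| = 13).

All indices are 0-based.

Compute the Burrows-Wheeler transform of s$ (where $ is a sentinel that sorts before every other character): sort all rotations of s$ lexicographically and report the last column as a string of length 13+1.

edee$edbebbcca

rank  rotation        last
    0  $bebdaedcecebe  e
    1  aedcecebe$bebd  d
    2  bdaedcecebe$be  e
    3  be$bebdaedcece  e
    4  bebdaedcecebe$  $
    5  cebe$bebdaedce  e
    6  cecebe$bebdaed  d
    7  daedcecebe$beb  b
    8  dcecebe$bebdae  e
    9  e$bebdaedceceb  b
   10  ebdaedcecebe$b  b
   11  ebe$bebdaedcec  c
   12  ecebe$bebdaedc  c
   13  edcecebe$bebda  a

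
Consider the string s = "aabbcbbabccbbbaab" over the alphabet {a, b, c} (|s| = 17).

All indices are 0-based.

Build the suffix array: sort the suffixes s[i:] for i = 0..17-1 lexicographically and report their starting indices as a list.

sorted suffixes:
  #0 SA[0]=14  'aab'
  #1 SA[1]=0  'aabbcbbabccbbbaab'
  #2 SA[2]=15  'ab'
  #3 SA[3]=1  'abbcbbabccbbbaab'
  #4 SA[4]=7  'abccbbbaab'
  #5 SA[5]=16  'b'
  #6 SA[6]=13  'baab'
  #7 SA[7]=6  'babccbbbaab'
  #8 SA[8]=12  'bbaab'
  #9 SA[9]=5  'bbabccbbbaab'
  #10 SA[10]=11  'bbbaab'
  #11 SA[11]=2  'bbcbbabccbbbaab'
  #12 SA[12]=3  'bcbbabccbbbaab'
  #13 SA[13]=8  'bccbbbaab'
  #14 SA[14]=4  'cbbabccbbbaab'
  #15 SA[15]=10  'cbbbaab'
  #16 SA[16]=9  'ccbbbaab'

[14, 0, 15, 1, 7, 16, 13, 6, 12, 5, 11, 2, 3, 8, 4, 10, 9]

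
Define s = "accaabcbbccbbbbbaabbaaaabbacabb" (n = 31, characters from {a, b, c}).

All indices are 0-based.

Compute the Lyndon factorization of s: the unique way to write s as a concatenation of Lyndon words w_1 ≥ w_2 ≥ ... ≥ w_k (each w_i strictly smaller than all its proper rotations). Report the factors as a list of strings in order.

emit factor 1: 'acc' (i=0, period=3)
emit factor 2: 'aabcbbccbbbbb' (i=3, period=13)
emit factor 3: 'aabb' (i=16, period=4)
emit factor 4: 'aaaabbacabb' (i=20, period=11)

["acc", "aabcbbccbbbbb", "aabb", "aaaabbacabb"]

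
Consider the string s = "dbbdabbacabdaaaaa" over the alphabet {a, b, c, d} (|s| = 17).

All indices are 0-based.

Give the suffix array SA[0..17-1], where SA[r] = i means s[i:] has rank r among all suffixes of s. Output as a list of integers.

rank→(start, suffix):
  0 → (16, 'a')
  1 → (15, 'aa')
  2 → (14, 'aaa')
  3 → (13, 'aaaa')
  4 → (12, 'aaaaa')
  5 → (4, 'abbacabdaaaaa')
  6 → (9, 'abdaaaaa')
  7 → (7, 'acabdaaaaa')
  8 → (6, 'bacabdaaaaa')
  9 → (5, 'bbacabdaaaaa')
  10 → (1, 'bbdabbacabdaaaaa')
  11 → (10, 'bdaaaaa')
  12 → (2, 'bdabbacabdaaaaa')
  13 → (8, 'cabdaaaaa')
  14 → (11, 'daaaaa')
  15 → (3, 'dabbacabdaaaaa')
  16 → (0, 'dbbdabbacabdaaaaa')

[16, 15, 14, 13, 12, 4, 9, 7, 6, 5, 1, 10, 2, 8, 11, 3, 0]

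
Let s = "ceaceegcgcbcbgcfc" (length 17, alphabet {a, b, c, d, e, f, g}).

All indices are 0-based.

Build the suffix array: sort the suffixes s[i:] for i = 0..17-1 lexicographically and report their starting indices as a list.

[2, 10, 12, 16, 9, 11, 0, 3, 14, 7, 1, 4, 5, 15, 8, 13, 6]

rank | idx | suffix
   0 |   2 | aceegcgcbcbgcfc
   1 |  10 | bcbgcfc
   2 |  12 | bgcfc
   3 |  16 | c
   4 |   9 | cbcbgcfc
   5 |  11 | cbgcfc
   6 |   0 | ceaceegcgcbcbgcfc
   7 |   3 | ceegcgcbcbgcfc
   8 |  14 | cfc
   9 |   7 | cgcbcbgcfc
  10 |   1 | eaceegcgcbcbgcfc
  11 |   4 | eegcgcbcbgcfc
  12 |   5 | egcgcbcbgcfc
  13 |  15 | fc
  14 |   8 | gcbcbgcfc
  15 |  13 | gcfc
  16 |   6 | gcgcbcbgcfc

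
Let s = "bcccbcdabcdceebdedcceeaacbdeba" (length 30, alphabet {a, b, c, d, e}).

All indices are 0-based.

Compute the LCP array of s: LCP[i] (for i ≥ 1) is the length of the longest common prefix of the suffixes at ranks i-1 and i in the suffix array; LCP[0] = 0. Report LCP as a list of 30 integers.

rank | idx | suffix
   0 |  29 | a
   1 |  22 | aacbdeba
   2 |   7 | abcdceebdedcceeaacbdeba
   3 |  23 | acbdeba
   4 |  28 | ba
   5 |   0 | bcccbcdabcdceebdedcceeaacbdeba
   6 |   4 | bcdabcdceebdedcceeaacbdeba
   7 |   8 | bcdceebdedcceeaacbdeba
   8 |  25 | bdeba
   9 |  14 | bdedcceeaacbdeba
  10 |   3 | cbcdabcdceebdedcceeaacbdeba
  11 |  24 | cbdeba
  12 |   2 | ccbcdabcdceebdedcceeaacbdeba
  13 |   1 | cccbcdabcdceebdedcceeaacbdeba
  14 |  18 | cceeaacbdeba
  15 |   5 | cdabcdceebdedcceeaacbdeba
  16 |   9 | cdceebdedcceeaacbdeba
  17 |  19 | ceeaacbdeba
  18 |  11 | ceebdedcceeaacbdeba
  19 |   6 | dabcdceebdedcceeaacbdeba
  20 |  17 | dcceeaacbdeba
  21 |  10 | dceebdedcceeaacbdeba
  22 |  26 | deba
  23 |  15 | dedcceeaacbdeba
  24 |  21 | eaacbdeba
  25 |  27 | eba
  26 |  13 | ebdedcceeaacbdeba
  27 |  16 | edcceeaacbdeba
  28 |  20 | eeaacbdeba
  29 |  12 | eebdedcceeaacbdeba

SA = [29, 22, 7, 23, 28, 0, 4, 8, 25, 14, 3, 24, 2, 1, 18, 5, 9, 19, 11, 6, 17, 10, 26, 15, 21, 27, 13, 16, 20, 12]
i: (SA[i-1],SA[i]) lcp shared
  1: (29,22) 1 'a'
  2: (22,7) 1 'a'
  3: (7,23) 1 'a'
  4: (23,28) 0 ''
  5: (28,0) 1 'b'
  6: (0,4) 2 'bc'
  7: (4,8) 3 'bcd'
  8: (8,25) 1 'b'
  9: (25,14) 3 'bde'
  10: (14,3) 0 ''
  11: (3,24) 2 'cb'
  12: (24,2) 1 'c'
  13: (2,1) 2 'cc'
  14: (1,18) 2 'cc'
  15: (18,5) 1 'c'
  16: (5,9) 2 'cd'
  17: (9,19) 1 'c'
  18: (19,11) 3 'cee'
  19: (11,6) 0 ''
  20: (6,17) 1 'd'
  21: (17,10) 2 'dc'
  22: (10,26) 1 'd'
  23: (26,15) 2 'de'
  24: (15,21) 0 ''
  25: (21,27) 1 'e'
  26: (27,13) 2 'eb'
  27: (13,16) 1 'e'
  28: (16,20) 1 'e'
  29: (20,12) 2 'ee'

[0, 1, 1, 1, 0, 1, 2, 3, 1, 3, 0, 2, 1, 2, 2, 1, 2, 1, 3, 0, 1, 2, 1, 2, 0, 1, 2, 1, 1, 2]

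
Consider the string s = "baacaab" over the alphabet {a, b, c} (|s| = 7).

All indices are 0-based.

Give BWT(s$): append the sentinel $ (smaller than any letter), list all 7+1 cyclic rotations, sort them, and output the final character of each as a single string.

bcbaaa$a

rank  rotation  last
    0  $baacaab  b
    1  aab$baac  c
    2  aacaab$b  b
    3  ab$baaca  a
    4  acaab$ba  a
    5  b$baacaa  a
    6  baacaab$  $
    7  caab$baa  a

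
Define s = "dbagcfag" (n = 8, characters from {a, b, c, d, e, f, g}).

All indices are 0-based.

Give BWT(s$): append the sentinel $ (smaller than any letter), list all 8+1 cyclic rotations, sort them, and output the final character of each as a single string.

gfbdg$caa

rank  rotation   last
    0  $dbagcfag  g
    1  ag$dbagcf  f
    2  agcfag$db  b
    3  bagcfag$d  d
    4  cfag$dbag  g
    5  dbagcfag$  $
    6  fag$dbagc  c
    7  g$dbagcfa  a
    8  gcfag$dba  a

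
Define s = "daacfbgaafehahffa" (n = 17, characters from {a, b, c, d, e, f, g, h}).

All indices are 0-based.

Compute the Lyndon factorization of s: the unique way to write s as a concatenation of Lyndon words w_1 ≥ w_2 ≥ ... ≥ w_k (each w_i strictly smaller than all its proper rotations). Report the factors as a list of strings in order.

["d", "aacfbgaafehahff", "a"]

emit factor 1: 'd' (i=0, period=1)
emit factor 2: 'aacfbgaafehahff' (i=1, period=15)
emit factor 3: 'a' (i=16, period=1)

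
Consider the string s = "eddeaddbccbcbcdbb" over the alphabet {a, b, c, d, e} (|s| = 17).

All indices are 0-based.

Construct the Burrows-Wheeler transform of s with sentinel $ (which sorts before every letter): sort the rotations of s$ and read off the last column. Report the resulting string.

bebdcdccbbbcdaedd$

rank  rotation            last
    0  $eddeaddbccbcbcdbb  b
    1  addbccbcbcdbb$edde  e
    2  b$eddeaddbccbcbcdb  b
    3  bb$eddeaddbccbcbcd  d
    4  bcbcdbb$eddeaddbcc  c
    5  bccbcbcdbb$eddeadd  d
    6  bcdbb$eddeaddbccbc  c
    7  cbcbcdbb$eddeaddbc  c
    8  cbcdbb$eddeaddbccb  b
    9  ccbcbcdbb$eddeaddb  b
   10  cdbb$eddeaddbccbcb  b
   11  dbb$eddeaddbccbcbc  c
   12  dbccbcbcdbb$eddead  d
   13  ddbccbcbcdbb$eddea  a
   14  ddeaddbccbcbcdbb$e  e
   15  deaddbccbcbcdbb$ed  d
   16  eaddbccbcbcdbb$edd  d
   17  eddeaddbccbcbcdbb$  $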